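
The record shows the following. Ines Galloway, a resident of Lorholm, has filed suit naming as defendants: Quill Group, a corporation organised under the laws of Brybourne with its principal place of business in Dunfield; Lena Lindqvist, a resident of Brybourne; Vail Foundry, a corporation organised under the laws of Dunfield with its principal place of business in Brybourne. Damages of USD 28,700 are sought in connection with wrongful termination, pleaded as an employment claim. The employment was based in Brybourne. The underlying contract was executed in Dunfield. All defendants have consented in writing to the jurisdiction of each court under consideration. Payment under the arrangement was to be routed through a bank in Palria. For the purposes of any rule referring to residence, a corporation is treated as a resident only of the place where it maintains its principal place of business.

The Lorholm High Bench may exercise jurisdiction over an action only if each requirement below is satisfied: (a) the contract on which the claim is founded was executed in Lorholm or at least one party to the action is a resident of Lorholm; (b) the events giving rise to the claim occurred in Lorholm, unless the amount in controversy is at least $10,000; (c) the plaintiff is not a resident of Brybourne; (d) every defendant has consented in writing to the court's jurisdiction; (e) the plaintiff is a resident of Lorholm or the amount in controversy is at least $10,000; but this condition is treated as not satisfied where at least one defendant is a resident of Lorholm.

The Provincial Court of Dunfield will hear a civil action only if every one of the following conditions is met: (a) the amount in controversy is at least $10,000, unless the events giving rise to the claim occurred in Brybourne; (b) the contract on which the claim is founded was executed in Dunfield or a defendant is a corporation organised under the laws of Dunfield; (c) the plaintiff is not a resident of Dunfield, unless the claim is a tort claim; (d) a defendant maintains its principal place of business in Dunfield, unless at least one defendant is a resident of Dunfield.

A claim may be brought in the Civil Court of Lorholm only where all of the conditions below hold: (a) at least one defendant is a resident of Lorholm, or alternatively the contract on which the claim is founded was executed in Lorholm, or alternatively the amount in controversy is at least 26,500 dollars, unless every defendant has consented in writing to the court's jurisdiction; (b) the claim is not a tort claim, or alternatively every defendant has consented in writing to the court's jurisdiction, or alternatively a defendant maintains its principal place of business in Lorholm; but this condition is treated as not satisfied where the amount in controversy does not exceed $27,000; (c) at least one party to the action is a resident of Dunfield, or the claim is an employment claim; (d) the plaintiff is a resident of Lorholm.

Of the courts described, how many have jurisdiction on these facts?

3

The Lorholm High Bench:
  (a) Ines Galloway resides in Lorholm, which satisfies one of the alternatives. Satisfied.
  (b) The operative events occurred in Brybourne, not Lorholm. However, the amount in controversy is USD 28,700, which meets the $10,000 floor, so the 'unless' proviso supplies this condition. Satisfied.
  (c) The plaintiff resides in Lorholm, which is not Brybourne. Satisfied.
  (d) Every defendant has filed written consent. Condition met.
  (e) The plaintiff resides in Lorholm, so this disjunct is met. The carve-out does not apply: no defendant resides in Lorholm (they reside in Dunfield, Brybourne, Brybourne). Met.
  → The court has jurisdiction.
The Provincial Court of Dunfield:
  (a) The amount in controversy is USD 28,700, which meets the USD 10,000 floor. Met.
  (b) The contract was executed in Dunfield, which satisfies one of the alternatives. Met.
  (c) The plaintiff resides in Lorholm, which is not Dunfield. Condition met.
  (d) Quill Group has its principal place of business in Dunfield. Met.
  → Jurisdiction lies.
The Civil Court of Lorholm:
  (a) The amount in controversy is USD 28,700, which meets the $26,500 floor, so this disjunct is met. Satisfied.
  (b) The claim is an employment claim, not a tort claim — that alternative is enough. And the carve-out is inapplicable — the amount in controversy is 28,700 dollars, above the 27,000 dollars ceiling. Met.
  (c) Quill Group resides in Dunfield — that alternative is enough. Met.
  (d) The plaintiff resides in Lorholm. Met.
  → Jurisdiction lies.
Courts with jurisdiction: the Lorholm High Bench, the Provincial Court of Dunfield, the Civil Court of Lorholm — 3 in total.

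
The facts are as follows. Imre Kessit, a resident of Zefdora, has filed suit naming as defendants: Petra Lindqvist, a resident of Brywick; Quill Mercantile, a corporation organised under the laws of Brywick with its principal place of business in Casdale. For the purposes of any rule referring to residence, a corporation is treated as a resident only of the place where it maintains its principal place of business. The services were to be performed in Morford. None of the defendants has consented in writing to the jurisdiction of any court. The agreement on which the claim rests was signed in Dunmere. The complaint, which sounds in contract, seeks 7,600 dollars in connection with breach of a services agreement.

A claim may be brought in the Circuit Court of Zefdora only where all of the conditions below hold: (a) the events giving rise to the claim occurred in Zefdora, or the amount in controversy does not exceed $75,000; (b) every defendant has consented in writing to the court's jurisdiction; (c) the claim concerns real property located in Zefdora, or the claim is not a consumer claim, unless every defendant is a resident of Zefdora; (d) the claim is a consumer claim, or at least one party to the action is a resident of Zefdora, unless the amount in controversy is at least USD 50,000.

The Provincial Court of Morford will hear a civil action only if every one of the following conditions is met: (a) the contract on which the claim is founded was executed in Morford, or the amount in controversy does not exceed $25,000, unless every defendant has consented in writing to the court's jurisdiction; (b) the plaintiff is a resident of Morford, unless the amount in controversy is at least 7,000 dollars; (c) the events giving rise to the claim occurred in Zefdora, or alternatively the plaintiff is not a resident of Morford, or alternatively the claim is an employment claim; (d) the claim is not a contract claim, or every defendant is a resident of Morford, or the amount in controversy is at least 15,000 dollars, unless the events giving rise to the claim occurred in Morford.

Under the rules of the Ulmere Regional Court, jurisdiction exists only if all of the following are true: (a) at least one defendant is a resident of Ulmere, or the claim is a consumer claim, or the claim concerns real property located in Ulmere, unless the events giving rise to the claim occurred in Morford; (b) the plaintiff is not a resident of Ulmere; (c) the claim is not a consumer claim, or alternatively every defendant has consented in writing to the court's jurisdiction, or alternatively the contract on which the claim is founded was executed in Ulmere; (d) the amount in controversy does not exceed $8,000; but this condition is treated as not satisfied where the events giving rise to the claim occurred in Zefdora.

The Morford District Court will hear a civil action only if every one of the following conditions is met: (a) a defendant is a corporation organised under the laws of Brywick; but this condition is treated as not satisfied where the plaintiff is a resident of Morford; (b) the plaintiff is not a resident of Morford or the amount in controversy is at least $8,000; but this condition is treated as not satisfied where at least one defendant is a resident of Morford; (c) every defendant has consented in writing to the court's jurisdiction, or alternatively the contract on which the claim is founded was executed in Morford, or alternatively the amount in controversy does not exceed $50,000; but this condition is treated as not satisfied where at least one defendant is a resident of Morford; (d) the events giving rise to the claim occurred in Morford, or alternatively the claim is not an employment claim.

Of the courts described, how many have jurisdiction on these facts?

3

The Circuit Court of Zefdora:
  (a) The amount in controversy is $7,600, within the USD 75,000 ceiling, which satisfies one of the alternatives. Met.
  (b) No such written consent has been filed. Not met.
  (c) The claim is a contract claim, not a consumer claim, so this disjunct is met. Satisfied.
  (d) Imre Kessit resides in Zefdora, so this disjunct is met. Condition met.
  → The court lacks jurisdiction.
The Provincial Court of Morford:
  (a) The amount in controversy is USD 7,600, within the USD 25,000 ceiling, which satisfies one of the alternatives. Satisfied.
  (b) The plaintiff resides in Zefdora, not Morford. But the amount in controversy is 7,600 dollars, which meets the USD 7,000 floor, and the 'unless' clause therefore excuses the requirement. Satisfied.
  (c) The plaintiff resides in Zefdora, which is not Morford, so one alternative holds. Satisfied.
  (d) The claim is a contract claim; the defendants reside as follows — Petra Lindqvist in Brywick, Quill Mercantile in Casdale — not all in Morford; the amount in controversy is USD 7,600, below the USD 15,000 floor — every alternative fails. However, the operative events occurred in Morford, so the 'unless' proviso supplies this condition. Met.
  → Every requirement is satisfied — jurisdiction.
The Ulmere Regional Court:
  (a) No defendant resides in Ulmere (they reside in Brywick, Casdale); the claim is a contract claim, not a consumer claim; the claim does not concern real property — every alternative fails. However, the operative events occurred in Morford, so the 'unless' proviso supplies this condition. Met.
  (b) The plaintiff resides in Zefdora, which is not Ulmere. Met.
  (c) The claim is a contract claim, not a consumer claim, so this disjunct is met. Satisfied.
  (d) The amount in controversy is 7,600 dollars, within the $8,000 ceiling. The carve-out does not apply: the operative events occurred in Morford, not Zefdora. Satisfied.
  → Every requirement is satisfied — jurisdiction.
The Morford District Court:
  (a) Quill Mercantile is organised under the laws of Brywick. The carve-out does not apply: the plaintiff resides in Zefdora, not Morford. Satisfied.
  (b) The plaintiff resides in Zefdora, which is not Morford, so one alternative holds. And the carve-out is inapplicable — no defendant resides in Morford (they reside in Brywick, Casdale). Satisfied.
  (c) The amount in controversy is $7,600, within the 50,000 dollars ceiling, so this disjunct is met. And the carve-out is inapplicable — no defendant resides in Morford (they reside in Brywick, Casdale). Satisfied.
  (d) The operative events occurred in Morford, so this disjunct is met. Condition met.
  → All conditions met; jurisdiction exists.
Courts with jurisdiction: the Provincial Court of Morford, the Ulmere Regional Court, the Morford District Court — 3 in total.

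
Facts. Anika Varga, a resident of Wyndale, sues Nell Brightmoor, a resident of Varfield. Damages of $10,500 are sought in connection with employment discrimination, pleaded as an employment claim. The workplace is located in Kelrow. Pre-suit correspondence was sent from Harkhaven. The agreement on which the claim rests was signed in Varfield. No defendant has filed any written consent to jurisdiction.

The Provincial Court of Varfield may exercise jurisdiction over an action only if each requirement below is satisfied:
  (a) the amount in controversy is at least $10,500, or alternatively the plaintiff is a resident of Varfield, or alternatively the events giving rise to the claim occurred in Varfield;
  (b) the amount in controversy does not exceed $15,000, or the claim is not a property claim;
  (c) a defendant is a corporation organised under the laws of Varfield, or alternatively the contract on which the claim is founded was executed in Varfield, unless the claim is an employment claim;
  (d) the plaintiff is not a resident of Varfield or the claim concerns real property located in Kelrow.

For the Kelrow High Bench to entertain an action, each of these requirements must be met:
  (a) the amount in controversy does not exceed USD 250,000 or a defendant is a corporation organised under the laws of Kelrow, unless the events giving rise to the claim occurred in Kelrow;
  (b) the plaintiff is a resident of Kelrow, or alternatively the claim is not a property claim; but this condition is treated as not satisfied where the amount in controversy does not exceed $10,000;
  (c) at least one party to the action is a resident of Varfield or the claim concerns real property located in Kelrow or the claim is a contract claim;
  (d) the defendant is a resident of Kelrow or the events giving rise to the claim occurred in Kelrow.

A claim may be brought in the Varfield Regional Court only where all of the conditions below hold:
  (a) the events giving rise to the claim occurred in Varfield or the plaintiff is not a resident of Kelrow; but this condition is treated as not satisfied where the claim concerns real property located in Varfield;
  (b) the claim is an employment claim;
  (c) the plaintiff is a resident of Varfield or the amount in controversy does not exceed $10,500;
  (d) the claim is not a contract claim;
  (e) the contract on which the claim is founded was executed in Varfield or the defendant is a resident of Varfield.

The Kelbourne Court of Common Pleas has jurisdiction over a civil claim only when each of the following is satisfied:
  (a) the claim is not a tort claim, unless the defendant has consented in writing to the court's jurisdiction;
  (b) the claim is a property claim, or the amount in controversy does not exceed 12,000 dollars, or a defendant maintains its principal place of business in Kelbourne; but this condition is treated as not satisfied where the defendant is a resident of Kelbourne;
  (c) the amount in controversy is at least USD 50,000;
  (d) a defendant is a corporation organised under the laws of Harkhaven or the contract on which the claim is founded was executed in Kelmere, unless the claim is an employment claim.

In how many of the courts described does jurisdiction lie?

3

The Provincial Court of Varfield:
  (a) The amount in controversy is USD 10,500, which meets the $10,500 floor, which satisfies one of the alternatives. Met.
  (b) The amount in controversy is USD 10,500, within the USD 15,000 ceiling, so one alternative holds. Met.
  (c) The contract was executed in Varfield, so this disjunct is met. Satisfied.
  (d) The plaintiff resides in Wyndale, which is not Varfield, which satisfies one of the alternatives. Satisfied.
  → The court has jurisdiction.
The Kelrow High Bench:
  (a) The amount in controversy is USD 10,500, within the USD 250,000 ceiling, so this disjunct is met. Met.
  (b) The claim is an employment claim, not a property claim, so one alternative holds. The exception is not triggered, since the amount in controversy is USD 10,500, above the USD 10,000 ceiling. Satisfied.
  (c) Nell Brightmoor resides in Varfield, so this disjunct is met. Met.
  (d) The operative events occurred in Kelrow — that alternative is enough. Condition met.
  → Jurisdiction lies.
The Varfield Regional Court:
  (a) The plaintiff resides in Wyndale, which is not Kelrow, so one alternative holds. The exception is not triggered, since the claim does not concern real property. Satisfied.
  (b) The claim is an employment claim. Met.
  (c) The amount in controversy is 10,500 dollars, within the 10,500 dollars ceiling, so one alternative holds. Satisfied.
  (d) The claim is an employment claim, not a contract claim. Satisfied.
  (e) The contract was executed in Varfield, so one alternative holds. Condition met.
  → Jurisdiction lies.
The Kelbourne Court of Common Pleas:
  (a) The claim is an employment claim, not a tort claim. Satisfied.
  (b) The amount in controversy is 10,500 dollars, within the USD 12,000 ceiling — that alternative is enough. The carve-out does not apply: the defendant resides in Varfield, not Kelbourne. Met.
  (c) The amount in controversy is $10,500, below the 50,000 dollars floor. Not met.
  (d) No defendant is a corporation; the contract was executed in Varfield, not Kelmere — no alternative holds. But the claim is an employment claim, and the 'unless' clause therefore excuses the requirement. Condition met.
  → The court lacks jurisdiction.
Courts with jurisdiction: the Provincial Court of Varfield, the Kelrow High Bench, the Varfield Regional Court — 3 in total.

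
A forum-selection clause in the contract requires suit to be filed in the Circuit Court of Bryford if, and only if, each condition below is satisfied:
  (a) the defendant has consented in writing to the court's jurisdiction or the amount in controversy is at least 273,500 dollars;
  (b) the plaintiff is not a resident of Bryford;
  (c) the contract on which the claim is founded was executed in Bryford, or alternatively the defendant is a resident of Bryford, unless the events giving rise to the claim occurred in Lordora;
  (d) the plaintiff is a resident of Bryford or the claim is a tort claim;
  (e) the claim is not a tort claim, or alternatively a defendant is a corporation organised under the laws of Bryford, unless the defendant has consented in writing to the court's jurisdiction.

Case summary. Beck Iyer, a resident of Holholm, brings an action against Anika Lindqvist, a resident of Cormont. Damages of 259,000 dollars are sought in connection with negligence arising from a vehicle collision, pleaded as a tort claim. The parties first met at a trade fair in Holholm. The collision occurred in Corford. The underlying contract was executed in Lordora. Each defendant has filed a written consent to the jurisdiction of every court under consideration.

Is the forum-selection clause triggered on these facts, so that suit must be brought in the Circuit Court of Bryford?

No

The Circuit Court of Bryford:
  (a) Every defendant has filed written consent, so one alternative holds. Condition met.
  (b) The plaintiff resides in Holholm, which is not Bryford. Satisfied.
  (c) The contract was executed in Lordora, not Bryford; the defendant resides in Cormont, not Bryford — no alternative holds. The proviso offers no rescue either, since the operative events occurred in Corford, not Lordora. Not satisfied.
  (d) The claim is a tort claim, which satisfies one of the alternatives. Satisfied.
  (e) The claim is a tort claim; no defendant is a corporation — none of the alternatives is met. The proviso rescues it, though: every defendant has filed written consent. Satisfied.
  → The clause does not apply.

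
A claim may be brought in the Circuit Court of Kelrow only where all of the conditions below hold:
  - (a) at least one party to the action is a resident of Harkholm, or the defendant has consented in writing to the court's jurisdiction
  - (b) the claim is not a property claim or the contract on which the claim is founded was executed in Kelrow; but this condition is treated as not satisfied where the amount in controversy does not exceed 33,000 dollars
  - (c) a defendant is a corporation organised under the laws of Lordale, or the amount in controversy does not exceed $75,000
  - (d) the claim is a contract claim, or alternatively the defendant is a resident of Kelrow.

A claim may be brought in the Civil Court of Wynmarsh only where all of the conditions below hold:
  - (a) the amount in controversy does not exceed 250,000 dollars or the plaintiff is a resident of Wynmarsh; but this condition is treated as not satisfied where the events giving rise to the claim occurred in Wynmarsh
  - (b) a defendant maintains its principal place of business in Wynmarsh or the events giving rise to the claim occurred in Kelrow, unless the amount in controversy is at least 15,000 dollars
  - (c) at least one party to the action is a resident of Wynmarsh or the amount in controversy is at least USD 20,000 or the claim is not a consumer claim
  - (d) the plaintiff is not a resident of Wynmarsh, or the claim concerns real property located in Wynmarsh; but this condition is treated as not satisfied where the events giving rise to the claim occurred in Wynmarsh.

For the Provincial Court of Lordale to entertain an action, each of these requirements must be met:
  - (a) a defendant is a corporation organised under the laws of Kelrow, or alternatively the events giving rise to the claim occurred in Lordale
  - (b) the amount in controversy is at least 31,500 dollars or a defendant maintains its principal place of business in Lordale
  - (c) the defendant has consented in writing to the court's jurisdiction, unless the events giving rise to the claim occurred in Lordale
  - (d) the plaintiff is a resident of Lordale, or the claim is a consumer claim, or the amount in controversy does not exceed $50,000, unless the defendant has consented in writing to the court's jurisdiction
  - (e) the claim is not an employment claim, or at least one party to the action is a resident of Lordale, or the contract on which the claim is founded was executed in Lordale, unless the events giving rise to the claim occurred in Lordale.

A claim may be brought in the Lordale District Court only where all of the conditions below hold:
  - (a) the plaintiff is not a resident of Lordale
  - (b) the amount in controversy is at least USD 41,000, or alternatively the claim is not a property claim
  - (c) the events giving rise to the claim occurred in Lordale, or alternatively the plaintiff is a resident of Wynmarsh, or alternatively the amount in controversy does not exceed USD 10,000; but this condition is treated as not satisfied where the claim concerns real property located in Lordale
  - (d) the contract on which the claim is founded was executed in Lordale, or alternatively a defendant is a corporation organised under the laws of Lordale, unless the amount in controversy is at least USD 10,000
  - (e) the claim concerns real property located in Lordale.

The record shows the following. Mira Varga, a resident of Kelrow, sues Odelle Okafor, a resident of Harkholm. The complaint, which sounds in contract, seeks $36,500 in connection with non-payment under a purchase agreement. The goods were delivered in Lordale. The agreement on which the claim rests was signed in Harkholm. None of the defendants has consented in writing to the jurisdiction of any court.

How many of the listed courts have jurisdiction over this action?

The Circuit Court of Kelrow:
  (a) Odelle Okafor resides in Harkholm — that alternative is enough. Met.
  (b) The claim is a contract claim, not a property claim, so this disjunct is met. The exception is not triggered, since the amount in controversy is $36,500, above the $33,000 ceiling. Met.
  (c) The amount in controversy is USD 36,500, within the USD 75,000 ceiling, which satisfies one of the alternatives. Condition met.
  (d) The claim is a contract claim, so one alternative holds. Satisfied.
  → The court has jurisdiction.
The Civil Court of Wynmarsh:
  (a) The amount in controversy is $36,500, within the 250,000 dollars ceiling, so this disjunct is met. The carve-out does not apply: the operative events occurred in Lordale, not Wynmarsh. Condition met.
  (b) No defendant is a corporation; the operative events occurred in Lordale, not Kelrow — none of the alternatives is met. The proviso rescues it, though: the amount in controversy is $36,500, which meets the 15,000 dollars floor. Condition met.
  (c) The amount in controversy is $36,500, which meets the USD 20,000 floor, so one alternative holds. Met.
  (d) The plaintiff resides in Kelrow, which is not Wynmarsh, so one alternative holds. The exception is not triggered, since the operative events occurred in Lordale, not Wynmarsh. Condition met.
  → All conditions met; jurisdiction exists.
The Provincial Court of Lordale:
  (a) The operative events occurred in Lordale, so one alternative holds. Condition met.
  (b) The amount in controversy is 36,500 dollars, which meets the 31,500 dollars floor — that alternative is enough. Met.
  (c) No such written consent has been filed. But the operative events occurred in Lordale, and the 'unless' clause therefore excuses the requirement. Condition met.
  (d) The amount in controversy is $36,500, within the 50,000 dollars ceiling, which satisfies one of the alternatives. Condition met.
  (e) The claim is a contract claim, not an employment claim, which satisfies one of the alternatives. Condition met.
  → The court has jurisdiction.
The Lordale District Court:
  (a) The plaintiff resides in Kelrow, which is not Lordale. Met.
  (b) The claim is a contract claim, not a property claim, so this disjunct is met. Satisfied.
  (c) The operative events occurred in Lordale — that alternative is enough. And the carve-out is inapplicable — the claim does not concern real property. Condition met.
  (d) The contract was executed in Harkholm, not Lordale; no defendant is a corporation — no alternative holds. However, the amount in controversy is $36,500, which meets the 10,000 dollars floor, so the 'unless' proviso supplies this condition. Satisfied.
  (e) The claim does not concern real property. Fails.
  → No jurisdiction.
Courts with jurisdiction: the Circuit Court of Kelrow, the Civil Court of Wynmarsh, the Provincial Court of Lordale — 3 in total.

3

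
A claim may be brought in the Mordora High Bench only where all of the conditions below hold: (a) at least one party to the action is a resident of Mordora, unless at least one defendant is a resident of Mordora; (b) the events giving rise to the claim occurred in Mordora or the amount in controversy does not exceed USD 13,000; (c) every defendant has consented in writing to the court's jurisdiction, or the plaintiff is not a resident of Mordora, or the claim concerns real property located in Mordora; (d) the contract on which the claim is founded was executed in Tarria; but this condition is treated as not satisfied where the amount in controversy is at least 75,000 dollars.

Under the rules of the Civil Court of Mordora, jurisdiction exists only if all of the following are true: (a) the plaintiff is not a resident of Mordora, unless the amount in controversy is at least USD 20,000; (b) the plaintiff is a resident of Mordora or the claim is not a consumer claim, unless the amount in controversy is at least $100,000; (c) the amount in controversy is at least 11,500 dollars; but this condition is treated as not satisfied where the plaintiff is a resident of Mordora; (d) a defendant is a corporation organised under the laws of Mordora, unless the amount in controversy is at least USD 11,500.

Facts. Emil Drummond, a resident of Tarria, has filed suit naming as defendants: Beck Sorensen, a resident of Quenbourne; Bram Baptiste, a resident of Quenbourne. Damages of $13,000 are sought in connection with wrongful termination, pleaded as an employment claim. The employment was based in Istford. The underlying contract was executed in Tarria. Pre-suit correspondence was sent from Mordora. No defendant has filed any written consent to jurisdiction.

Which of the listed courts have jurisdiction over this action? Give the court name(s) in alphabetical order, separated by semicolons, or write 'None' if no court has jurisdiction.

The Mordora High Bench:
  (a) No party resides in Mordora. And no defendant resides in Mordora (they reside in Quenbourne, Quenbourne), so the proviso does not save it. Condition not met.
  (b) The amount in controversy is 13,000 dollars, within the 13,000 dollars ceiling — that alternative is enough. Satisfied.
  (c) The plaintiff resides in Tarria, which is not Mordora — that alternative is enough. Satisfied.
  (d) The contract was executed in Tarria. The carve-out does not apply: the amount in controversy is USD 13,000, below the 75,000 dollars floor. Satisfied.
  → The court lacks jurisdiction.
The Civil Court of Mordora:
  (a) The plaintiff resides in Tarria, which is not Mordora. Condition met.
  (b) The claim is an employment claim, not a consumer claim, so one alternative holds. Met.
  (c) The amount in controversy is USD 13,000, which meets the 11,500 dollars floor. The carve-out does not apply: the plaintiff resides in Tarria, not Mordora. Condition met.
  (d) No defendant is a corporation. But the amount in controversy is 13,000 dollars, which meets the USD 11,500 floor, and the 'unless' clause therefore excuses the requirement. Satisfied.
  → Every requirement is satisfied — jurisdiction.

the Civil Court of Mordora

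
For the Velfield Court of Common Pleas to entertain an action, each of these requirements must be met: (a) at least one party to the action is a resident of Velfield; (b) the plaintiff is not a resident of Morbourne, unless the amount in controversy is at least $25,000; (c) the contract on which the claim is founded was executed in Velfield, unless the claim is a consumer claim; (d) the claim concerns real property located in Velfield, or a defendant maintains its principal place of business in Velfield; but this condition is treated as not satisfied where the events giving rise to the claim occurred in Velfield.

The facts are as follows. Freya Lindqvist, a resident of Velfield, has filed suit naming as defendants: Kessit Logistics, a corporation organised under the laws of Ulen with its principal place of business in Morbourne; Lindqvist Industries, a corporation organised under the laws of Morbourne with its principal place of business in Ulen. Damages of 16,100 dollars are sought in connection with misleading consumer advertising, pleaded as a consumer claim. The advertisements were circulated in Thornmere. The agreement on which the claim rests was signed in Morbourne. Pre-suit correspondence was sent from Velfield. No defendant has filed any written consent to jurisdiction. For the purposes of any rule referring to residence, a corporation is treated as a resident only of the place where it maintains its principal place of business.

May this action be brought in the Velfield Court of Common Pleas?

The Velfield Court of Common Pleas:
  (a) Freya Lindqvist resides in Velfield. Satisfied.
  (b) The plaintiff resides in Velfield, which is not Morbourne. Satisfied.
  (c) The contract was executed in Morbourne, not Velfield. However, the claim is a consumer claim, so the 'unless' proviso supplies this condition. Met.
  (d) The claim does not concern real property; the corporate defendant(s) have their principal place of business in Morbourne, Ulen, not Velfield — every alternative fails. Not satisfied.
  → Not every requirement is met — no jurisdiction.

No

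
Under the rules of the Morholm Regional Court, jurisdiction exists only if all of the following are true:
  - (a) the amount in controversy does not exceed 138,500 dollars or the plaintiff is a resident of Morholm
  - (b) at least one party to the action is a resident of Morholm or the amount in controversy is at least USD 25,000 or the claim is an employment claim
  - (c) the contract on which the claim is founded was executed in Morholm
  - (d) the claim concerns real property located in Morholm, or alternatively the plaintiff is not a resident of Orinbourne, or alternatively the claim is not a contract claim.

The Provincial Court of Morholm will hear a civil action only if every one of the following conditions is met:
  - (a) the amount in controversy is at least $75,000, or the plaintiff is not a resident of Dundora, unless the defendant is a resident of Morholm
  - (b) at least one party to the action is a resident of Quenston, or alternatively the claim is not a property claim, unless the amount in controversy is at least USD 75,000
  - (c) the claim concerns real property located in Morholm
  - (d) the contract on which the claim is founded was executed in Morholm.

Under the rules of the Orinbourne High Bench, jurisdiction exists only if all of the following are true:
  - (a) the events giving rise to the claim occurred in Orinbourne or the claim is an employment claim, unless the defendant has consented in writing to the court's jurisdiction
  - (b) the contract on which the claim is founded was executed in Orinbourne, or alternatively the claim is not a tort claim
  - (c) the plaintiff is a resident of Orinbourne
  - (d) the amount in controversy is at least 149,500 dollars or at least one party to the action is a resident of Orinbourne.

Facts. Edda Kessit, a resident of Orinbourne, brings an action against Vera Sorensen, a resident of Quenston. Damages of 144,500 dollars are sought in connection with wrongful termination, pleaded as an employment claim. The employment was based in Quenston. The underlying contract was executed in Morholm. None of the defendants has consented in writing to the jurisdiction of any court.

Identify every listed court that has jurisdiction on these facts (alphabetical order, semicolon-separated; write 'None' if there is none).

the Orinbourne High Bench

The Morholm Regional Court:
  (a) The amount in controversy is $144,500, above the USD 138,500 ceiling; the plaintiff resides in Orinbourne, not Morholm — no alternative holds. Fails.
  (b) The amount in controversy is USD 144,500, which meets the $25,000 floor, which satisfies one of the alternatives. Satisfied.
  (c) The contract was executed in Morholm. Satisfied.
  (d) The claim is an employment claim, not a contract claim — that alternative is enough. Condition met.
  → Not every requirement is met — no jurisdiction.
The Provincial Court of Morholm:
  (a) The amount in controversy is USD 144,500, which meets the $75,000 floor, which satisfies one of the alternatives. Condition met.
  (b) Vera Sorensen resides in Quenston, which satisfies one of the alternatives. Condition met.
  (c) The claim does not concern real property. Fails.
  (d) The contract was executed in Morholm. Condition met.
  → Not every requirement is met — no jurisdiction.
The Orinbourne High Bench:
  (a) The claim is an employment claim, which satisfies one of the alternatives. Satisfied.
  (b) The claim is an employment claim, not a tort claim, which satisfies one of the alternatives. Satisfied.
  (c) The plaintiff resides in Orinbourne. Condition met.
  (d) Edda Kessit resides in Orinbourne — that alternative is enough. Met.
  → Every requirement is satisfied — jurisdiction.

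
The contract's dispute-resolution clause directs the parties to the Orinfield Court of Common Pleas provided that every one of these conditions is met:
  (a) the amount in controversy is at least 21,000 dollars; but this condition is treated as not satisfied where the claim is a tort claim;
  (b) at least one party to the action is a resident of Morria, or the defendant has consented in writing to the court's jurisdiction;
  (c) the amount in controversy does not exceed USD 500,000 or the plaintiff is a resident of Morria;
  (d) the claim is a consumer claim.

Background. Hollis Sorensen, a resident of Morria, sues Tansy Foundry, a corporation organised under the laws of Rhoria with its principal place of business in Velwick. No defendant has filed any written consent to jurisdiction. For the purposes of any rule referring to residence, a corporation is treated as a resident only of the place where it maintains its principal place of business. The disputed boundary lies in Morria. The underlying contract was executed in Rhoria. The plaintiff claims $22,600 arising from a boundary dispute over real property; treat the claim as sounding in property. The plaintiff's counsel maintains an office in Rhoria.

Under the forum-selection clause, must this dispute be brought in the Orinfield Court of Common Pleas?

No

The Orinfield Court of Common Pleas:
  (a) The amount in controversy is $22,600, which meets the USD 21,000 floor. And the carve-out is inapplicable — the claim is a property claim, not a tort claim. Satisfied.
  (b) Hollis Sorensen resides in Morria, so this disjunct is met. Condition met.
  (c) The amount in controversy is USD 22,600, within the $500,000 ceiling — that alternative is enough. Met.
  (d) The claim is a property claim, not a consumer claim. Not satisfied.
  → The clause does not apply.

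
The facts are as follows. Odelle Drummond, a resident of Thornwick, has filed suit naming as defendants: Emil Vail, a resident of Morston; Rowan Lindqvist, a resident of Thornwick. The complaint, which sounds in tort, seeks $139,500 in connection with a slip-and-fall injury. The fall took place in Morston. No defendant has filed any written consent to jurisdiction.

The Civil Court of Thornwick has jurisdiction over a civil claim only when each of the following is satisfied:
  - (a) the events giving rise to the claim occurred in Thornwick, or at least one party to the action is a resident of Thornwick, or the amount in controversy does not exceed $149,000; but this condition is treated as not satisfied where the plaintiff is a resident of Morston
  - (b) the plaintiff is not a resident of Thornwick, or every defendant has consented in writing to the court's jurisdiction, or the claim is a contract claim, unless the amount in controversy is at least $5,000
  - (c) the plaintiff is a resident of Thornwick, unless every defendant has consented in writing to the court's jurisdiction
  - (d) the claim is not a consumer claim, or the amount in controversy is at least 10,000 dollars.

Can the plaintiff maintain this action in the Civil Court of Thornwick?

The Civil Court of Thornwick:
  (a) Odelle Drummond resides in Thornwick, so this disjunct is met. The exception is not triggered, since the plaintiff resides in Thornwick, not Morston. Met.
  (b) The plaintiff resides in Thornwick; no such written consent has been filed; the claim is a tort claim, not a contract claim — none of the alternatives is met. The proviso rescues it, though: the amount in controversy is USD 139,500, which meets the USD 5,000 floor. Satisfied.
  (c) The plaintiff resides in Thornwick. Condition met.
  (d) The claim is a tort claim, not a consumer claim, which satisfies one of the alternatives. Condition met.
  → Every requirement is satisfied — jurisdiction.

Yes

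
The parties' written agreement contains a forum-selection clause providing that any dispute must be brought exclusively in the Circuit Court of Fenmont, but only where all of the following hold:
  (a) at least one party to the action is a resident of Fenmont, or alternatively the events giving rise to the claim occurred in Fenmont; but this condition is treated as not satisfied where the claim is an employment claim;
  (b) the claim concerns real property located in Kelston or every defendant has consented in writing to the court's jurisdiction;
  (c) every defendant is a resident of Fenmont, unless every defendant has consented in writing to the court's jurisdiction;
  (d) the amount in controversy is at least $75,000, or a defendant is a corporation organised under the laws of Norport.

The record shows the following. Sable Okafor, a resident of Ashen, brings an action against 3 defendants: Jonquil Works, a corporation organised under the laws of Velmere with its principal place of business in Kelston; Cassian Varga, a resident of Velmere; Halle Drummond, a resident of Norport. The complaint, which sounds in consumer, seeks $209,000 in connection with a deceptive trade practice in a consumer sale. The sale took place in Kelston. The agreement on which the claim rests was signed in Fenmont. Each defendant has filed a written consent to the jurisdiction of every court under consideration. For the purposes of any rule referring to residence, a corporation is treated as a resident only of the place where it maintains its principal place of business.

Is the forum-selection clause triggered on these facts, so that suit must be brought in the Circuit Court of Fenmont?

No

The Circuit Court of Fenmont:
  (a) No party resides in Fenmont; the operative events occurred in Kelston, not Fenmont — no alternative holds. Fails.
  (b) Every defendant has filed written consent, which satisfies one of the alternatives. Condition met.
  (c) The defendants reside as follows — Jonquil Works in Kelston, Cassian Varga in Velmere, Halle Drummond in Norport — not all in Fenmont. However, every defendant has filed written consent, so the 'unless' proviso supplies this condition. Satisfied.
  (d) The amount in controversy is USD 209,000, which meets the $75,000 floor, which satisfies one of the alternatives. Met.
  → Forum clause is not triggered.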